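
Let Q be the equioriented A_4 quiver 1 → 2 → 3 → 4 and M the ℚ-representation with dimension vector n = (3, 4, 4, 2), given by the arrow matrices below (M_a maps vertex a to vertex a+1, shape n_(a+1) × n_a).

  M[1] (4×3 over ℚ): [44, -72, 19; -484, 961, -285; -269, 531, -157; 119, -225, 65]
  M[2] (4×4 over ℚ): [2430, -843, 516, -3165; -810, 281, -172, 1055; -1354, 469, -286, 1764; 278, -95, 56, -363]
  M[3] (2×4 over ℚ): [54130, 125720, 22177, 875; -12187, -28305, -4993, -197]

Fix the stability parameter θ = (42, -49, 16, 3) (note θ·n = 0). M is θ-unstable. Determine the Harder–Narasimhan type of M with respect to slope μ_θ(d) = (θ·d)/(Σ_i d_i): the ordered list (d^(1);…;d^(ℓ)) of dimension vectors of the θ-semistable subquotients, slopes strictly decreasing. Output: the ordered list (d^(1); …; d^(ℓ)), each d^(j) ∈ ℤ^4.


Via rank(M_{q-1}∘⋯∘M_p): M ≅ I[1,2], I[1,3], I[1,4], I[2,2], I[3,3], I[3,4].
μ_θ-semistable layers: μ^(1)=16; μ^(2)=19/2; μ^(3)=-7/2; μ^(4)=-49

((0, 0, 2, 0); (0, 0, 2, 2); (3, 3, 0, 0); (0, 1, 0, 0))


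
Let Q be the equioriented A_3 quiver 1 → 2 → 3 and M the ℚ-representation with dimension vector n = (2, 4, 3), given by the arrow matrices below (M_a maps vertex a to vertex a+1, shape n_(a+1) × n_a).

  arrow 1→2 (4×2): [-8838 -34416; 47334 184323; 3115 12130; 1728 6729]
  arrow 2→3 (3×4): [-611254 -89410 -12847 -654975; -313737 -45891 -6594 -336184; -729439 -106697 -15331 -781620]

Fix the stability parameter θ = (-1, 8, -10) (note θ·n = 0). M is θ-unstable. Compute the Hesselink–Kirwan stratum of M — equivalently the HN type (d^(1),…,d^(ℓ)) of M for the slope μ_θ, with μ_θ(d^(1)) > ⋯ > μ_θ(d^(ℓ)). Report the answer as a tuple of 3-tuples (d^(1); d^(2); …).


Barcode: M ≅ I[1,3]^2, I[2,2], I[2,3]. HN layers by μ_θ (2 steps, strictly decreasing):
  μ^(1)=8; μ^(2)=-1

((0, 1, 0); (2, 3, 3))


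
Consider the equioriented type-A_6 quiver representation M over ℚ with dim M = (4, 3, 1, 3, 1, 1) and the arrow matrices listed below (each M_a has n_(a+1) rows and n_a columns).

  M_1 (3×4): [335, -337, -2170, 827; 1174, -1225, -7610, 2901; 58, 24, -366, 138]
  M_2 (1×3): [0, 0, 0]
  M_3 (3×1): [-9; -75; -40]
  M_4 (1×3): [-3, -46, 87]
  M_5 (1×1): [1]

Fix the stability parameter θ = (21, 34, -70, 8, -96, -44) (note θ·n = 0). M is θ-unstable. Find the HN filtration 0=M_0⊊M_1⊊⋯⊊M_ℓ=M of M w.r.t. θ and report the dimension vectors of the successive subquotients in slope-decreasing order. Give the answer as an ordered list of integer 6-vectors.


Barcode: M ≅ I[1,1], I[1,2]^3, I[3,6], I[4,4]^2. HN layers by μ_θ (5 steps, strictly decreasing):
  μ^(1)=34; μ^(2)=21; μ^(3)=8; μ^(4)=-44; μ^(5)=-70

((0, 3, 0, 0, 0, 0); (4, 0, 0, 0, 0, 0); (0, 0, 0, 2, 0, 0); (0, 0, 0, 1, 1, 1); (0, 0, 1, 0, 0, 0))


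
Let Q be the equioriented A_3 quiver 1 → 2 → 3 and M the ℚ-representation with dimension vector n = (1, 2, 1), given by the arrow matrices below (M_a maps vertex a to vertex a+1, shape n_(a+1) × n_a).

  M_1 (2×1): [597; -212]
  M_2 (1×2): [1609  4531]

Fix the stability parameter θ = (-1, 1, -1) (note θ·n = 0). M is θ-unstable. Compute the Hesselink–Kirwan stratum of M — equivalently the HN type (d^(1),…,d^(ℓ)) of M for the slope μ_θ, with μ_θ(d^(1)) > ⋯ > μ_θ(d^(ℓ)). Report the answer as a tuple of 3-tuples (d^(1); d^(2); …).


Barcode: M ≅ I[1,3], I[2,2]. HN layers by μ_θ (3 steps, strictly decreasing):
  μ^(1)=1; μ^(2)=0; μ^(3)=-1

((0, 1, 0); (0, 1, 1); (1, 0, 0))


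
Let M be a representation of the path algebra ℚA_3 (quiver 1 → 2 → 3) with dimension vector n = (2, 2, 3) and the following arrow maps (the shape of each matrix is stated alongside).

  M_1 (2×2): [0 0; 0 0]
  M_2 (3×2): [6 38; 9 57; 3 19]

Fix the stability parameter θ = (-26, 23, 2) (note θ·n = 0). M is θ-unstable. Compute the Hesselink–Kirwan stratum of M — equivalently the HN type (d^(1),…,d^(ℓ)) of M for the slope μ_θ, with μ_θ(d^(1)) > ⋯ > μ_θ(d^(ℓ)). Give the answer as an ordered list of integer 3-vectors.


Via rank(M_{q-1}∘⋯∘M_p): M ≅ I[1,1]^2, I[2,2], I[2,3], I[3,3]^2.
μ_θ-semistable layers: μ^(1)=23; μ^(2)=25/2; μ^(3)=2; μ^(4)=-26

((0, 1, 0); (0, 1, 1); (0, 0, 2); (2, 0, 0))


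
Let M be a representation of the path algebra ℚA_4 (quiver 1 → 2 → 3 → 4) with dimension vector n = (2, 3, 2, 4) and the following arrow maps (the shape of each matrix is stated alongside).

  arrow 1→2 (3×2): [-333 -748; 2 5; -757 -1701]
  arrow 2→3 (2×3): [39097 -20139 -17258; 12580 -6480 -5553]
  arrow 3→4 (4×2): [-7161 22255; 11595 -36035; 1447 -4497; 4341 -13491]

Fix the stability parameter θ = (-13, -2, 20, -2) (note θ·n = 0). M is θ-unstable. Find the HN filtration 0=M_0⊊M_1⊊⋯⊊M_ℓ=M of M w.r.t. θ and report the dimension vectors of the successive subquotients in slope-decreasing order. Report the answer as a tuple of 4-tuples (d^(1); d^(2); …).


Barcode: M ≅ I[1,4]^2, I[2,2], I[4,4]^2. HN layers by μ_θ (3 steps, strictly decreasing):
  μ^(1)=9; μ^(2)=-2; μ^(3)=-13

((0, 0, 2, 2); (0, 3, 0, 2); (2, 0, 0, 0))


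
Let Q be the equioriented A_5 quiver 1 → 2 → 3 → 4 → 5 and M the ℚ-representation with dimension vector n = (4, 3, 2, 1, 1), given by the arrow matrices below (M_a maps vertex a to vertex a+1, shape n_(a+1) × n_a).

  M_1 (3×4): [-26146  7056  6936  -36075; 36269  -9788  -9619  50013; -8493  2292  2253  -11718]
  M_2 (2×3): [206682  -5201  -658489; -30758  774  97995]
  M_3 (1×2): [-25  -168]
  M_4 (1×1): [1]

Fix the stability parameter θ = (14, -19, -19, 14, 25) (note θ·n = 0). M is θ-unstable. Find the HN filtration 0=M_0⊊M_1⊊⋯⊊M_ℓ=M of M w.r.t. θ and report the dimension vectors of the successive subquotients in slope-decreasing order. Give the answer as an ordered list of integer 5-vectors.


Interval decomposition of M: I[1,1]^2, I[1,3], I[1,5], I[2,2].
HN type (ℓ=4): μ^(1)=25; μ^(2)=14; μ^(3)=-8; μ^(4)=-19

((0, 0, 0, 0, 1); (2, 0, 0, 1, 0); (2, 2, 2, 0, 0); (0, 1, 0, 0, 0))


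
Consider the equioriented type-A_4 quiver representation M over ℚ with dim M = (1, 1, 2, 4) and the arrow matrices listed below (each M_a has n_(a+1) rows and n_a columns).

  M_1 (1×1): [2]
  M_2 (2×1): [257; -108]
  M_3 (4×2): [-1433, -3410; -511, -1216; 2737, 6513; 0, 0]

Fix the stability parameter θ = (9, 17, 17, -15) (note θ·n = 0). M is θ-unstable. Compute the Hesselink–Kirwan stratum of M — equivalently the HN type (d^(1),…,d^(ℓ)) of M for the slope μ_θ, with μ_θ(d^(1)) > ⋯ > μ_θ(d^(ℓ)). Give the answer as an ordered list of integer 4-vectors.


Interval decomposition of M: I[1,4], I[3,4], I[4,4]^2.
HN type (ℓ=3): μ^(1)=7; μ^(2)=1; μ^(3)=-15

((1, 1, 1, 1); (0, 0, 1, 1); (0, 0, 0, 2))


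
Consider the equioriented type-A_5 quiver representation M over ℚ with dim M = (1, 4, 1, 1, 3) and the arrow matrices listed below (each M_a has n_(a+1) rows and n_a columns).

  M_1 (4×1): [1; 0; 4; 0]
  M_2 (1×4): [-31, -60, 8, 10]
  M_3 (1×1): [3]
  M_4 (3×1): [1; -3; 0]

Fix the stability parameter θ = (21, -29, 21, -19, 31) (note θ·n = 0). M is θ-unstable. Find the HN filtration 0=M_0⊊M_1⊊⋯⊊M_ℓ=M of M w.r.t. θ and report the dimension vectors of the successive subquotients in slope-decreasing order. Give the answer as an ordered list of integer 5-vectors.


Via rank(M_{q-1}∘⋯∘M_p): M ≅ I[1,5], I[2,2]^3, I[5,5]^2.
μ_θ-semistable layers: μ^(1)=31; μ^(2)=1; μ^(3)=-4; μ^(4)=-29

((0, 0, 0, 0, 3); (0, 0, 1, 1, 0); (1, 1, 0, 0, 0); (0, 3, 0, 0, 0))


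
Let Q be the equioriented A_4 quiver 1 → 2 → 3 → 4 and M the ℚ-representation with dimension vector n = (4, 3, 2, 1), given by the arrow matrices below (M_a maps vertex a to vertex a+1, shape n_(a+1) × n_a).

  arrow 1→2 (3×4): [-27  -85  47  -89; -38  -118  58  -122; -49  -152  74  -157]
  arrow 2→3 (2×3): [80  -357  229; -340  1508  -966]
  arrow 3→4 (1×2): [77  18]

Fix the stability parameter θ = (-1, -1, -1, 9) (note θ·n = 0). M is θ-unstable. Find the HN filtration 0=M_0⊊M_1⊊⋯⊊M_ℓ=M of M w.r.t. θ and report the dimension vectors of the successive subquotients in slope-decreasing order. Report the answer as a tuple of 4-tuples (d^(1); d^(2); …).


Barcode: M ≅ I[1,1]^2, I[1,2], I[1,4], I[2,3]. HN layers by μ_θ (2 steps, strictly decreasing):
  μ^(1)=9; μ^(2)=-1

((0, 0, 0, 1); (4, 3, 2, 0))


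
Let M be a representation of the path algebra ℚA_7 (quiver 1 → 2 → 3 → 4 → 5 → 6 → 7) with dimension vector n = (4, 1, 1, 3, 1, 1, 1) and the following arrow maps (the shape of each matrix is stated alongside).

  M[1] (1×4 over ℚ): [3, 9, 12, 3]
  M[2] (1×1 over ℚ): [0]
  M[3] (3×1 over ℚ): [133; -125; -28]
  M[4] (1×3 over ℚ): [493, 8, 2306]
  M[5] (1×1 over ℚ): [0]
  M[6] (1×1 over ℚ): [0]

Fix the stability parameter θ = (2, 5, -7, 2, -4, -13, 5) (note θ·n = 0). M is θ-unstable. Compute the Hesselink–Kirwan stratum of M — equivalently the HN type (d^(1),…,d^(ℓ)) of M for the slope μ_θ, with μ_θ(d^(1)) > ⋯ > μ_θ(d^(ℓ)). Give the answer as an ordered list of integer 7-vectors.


Interval decomposition of M: I[1,1]^3, I[1,2], I[3,5], I[4,4]^2, I[6,6], I[7,7].
HN type (ℓ=5): μ^(1)=5; μ^(2)=2; μ^(3)=-1; μ^(4)=-7; μ^(5)=-13

((0, 1, 0, 0, 0, 0, 1); (4, 0, 0, 2, 0, 0, 0); (0, 0, 0, 1, 1, 0, 0); (0, 0, 1, 0, 0, 0, 0); (0, 0, 0, 0, 0, 1, 0))


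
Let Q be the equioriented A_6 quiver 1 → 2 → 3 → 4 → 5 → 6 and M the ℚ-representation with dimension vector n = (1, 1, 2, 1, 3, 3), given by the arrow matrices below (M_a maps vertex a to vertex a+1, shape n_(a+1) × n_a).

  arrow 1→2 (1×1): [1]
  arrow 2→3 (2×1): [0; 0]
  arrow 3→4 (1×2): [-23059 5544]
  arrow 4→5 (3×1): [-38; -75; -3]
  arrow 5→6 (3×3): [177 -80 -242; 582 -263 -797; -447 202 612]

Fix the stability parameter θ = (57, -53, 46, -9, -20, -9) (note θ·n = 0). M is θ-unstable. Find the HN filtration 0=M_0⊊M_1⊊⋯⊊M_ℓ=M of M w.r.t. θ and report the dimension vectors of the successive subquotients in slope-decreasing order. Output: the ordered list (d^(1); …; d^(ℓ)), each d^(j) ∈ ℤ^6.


Interval decomposition of M: I[1,2], I[3,3], I[3,5], I[5,6]^2, I[6,6].
HN type (ℓ=5): μ^(1)=46; μ^(2)=17/3; μ^(3)=2; μ^(4)=-9; μ^(5)=-20

((0, 0, 1, 0, 0, 0); (0, 0, 1, 1, 1, 0); (1, 1, 0, 0, 0, 0); (0, 0, 0, 0, 0, 3); (0, 0, 0, 0, 2, 0))


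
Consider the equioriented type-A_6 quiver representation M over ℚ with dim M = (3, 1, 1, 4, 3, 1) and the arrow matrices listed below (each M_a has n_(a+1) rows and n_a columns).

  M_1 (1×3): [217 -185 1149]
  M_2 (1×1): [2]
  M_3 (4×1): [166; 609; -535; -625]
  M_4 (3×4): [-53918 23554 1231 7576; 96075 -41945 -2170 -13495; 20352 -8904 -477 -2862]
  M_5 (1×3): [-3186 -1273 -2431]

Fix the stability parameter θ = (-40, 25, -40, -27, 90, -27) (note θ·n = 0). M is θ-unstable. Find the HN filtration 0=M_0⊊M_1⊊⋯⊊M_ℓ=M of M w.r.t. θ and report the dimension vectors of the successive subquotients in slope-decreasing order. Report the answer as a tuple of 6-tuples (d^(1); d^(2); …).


Barcode: M ≅ I[1,1]^2, I[1,6], I[4,4]^2, I[4,5], I[5,5]. HN layers by μ_θ (5 steps, strictly decreasing):
  μ^(1)=90; μ^(2)=63/2; μ^(3)=-14; μ^(4)=-27; μ^(5)=-40

((0, 0, 0, 0, 2, 0); (0, 0, 0, 0, 1, 1); (0, 1, 1, 1, 0, 0); (0, 0, 0, 3, 0, 0); (3, 0, 0, 0, 0, 0))


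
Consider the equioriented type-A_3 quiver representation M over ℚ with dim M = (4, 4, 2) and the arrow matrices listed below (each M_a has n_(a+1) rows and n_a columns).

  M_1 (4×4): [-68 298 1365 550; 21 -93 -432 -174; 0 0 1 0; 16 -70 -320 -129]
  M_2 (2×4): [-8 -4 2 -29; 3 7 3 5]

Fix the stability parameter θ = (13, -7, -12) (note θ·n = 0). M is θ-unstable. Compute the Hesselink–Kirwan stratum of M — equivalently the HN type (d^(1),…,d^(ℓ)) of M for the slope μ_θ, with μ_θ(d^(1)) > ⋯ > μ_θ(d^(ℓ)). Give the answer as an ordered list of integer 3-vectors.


Barcode: M ≅ I[1,2]^2, I[1,3]^2. HN layers by μ_θ (2 steps, strictly decreasing):
  μ^(1)=3; μ^(2)=-2

((2, 2, 0); (2, 2, 2))


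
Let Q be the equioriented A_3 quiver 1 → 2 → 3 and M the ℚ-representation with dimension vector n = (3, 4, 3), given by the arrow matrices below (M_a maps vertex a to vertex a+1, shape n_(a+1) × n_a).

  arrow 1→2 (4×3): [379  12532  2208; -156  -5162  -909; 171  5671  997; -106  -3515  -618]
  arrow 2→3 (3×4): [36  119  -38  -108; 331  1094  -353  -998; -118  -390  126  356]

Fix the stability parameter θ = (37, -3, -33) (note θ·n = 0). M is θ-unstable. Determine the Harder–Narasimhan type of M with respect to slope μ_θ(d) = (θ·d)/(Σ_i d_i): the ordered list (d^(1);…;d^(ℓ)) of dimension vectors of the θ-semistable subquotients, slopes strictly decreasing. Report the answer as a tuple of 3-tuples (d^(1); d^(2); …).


Barcode: M ≅ I[1,2], I[1,3]^2, I[2,2], I[3,3]. HN layers by μ_θ (4 steps, strictly decreasing):
  μ^(1)=17; μ^(2)=1/3; μ^(3)=-3; μ^(4)=-33

((1, 1, 0); (2, 2, 2); (0, 1, 0); (0, 0, 1))


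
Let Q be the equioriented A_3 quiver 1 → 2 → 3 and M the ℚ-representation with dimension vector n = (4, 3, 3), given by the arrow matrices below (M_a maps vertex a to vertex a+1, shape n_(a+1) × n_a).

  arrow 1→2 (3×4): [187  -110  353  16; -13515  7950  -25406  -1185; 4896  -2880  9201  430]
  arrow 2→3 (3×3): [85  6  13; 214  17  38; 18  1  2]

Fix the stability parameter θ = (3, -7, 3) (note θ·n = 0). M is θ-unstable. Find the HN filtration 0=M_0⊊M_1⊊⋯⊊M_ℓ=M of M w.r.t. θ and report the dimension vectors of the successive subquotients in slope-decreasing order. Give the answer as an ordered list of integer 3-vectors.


Interval decomposition of M: I[1,1], I[1,2], I[1,3]^2, I[3,3].
HN type (ℓ=2): μ^(1)=3; μ^(2)=-2

((1, 0, 3); (3, 3, 0))


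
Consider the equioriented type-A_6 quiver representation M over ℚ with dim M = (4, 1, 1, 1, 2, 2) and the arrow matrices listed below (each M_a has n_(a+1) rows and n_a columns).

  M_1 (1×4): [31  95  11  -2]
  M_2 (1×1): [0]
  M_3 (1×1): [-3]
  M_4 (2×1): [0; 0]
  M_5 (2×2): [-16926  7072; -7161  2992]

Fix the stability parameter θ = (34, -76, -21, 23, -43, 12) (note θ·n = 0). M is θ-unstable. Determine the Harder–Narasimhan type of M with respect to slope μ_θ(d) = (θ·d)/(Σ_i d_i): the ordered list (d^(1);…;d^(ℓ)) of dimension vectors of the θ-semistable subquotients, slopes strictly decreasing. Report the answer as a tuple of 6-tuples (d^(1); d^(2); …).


Via rank(M_{q-1}∘⋯∘M_p): M ≅ I[1,1]^3, I[1,2], I[3,4], I[5,5], I[5,6], I[6,6].
μ_θ-semistable layers: μ^(1)=34; μ^(2)=23; μ^(3)=12; μ^(4)=-21; μ^(5)=-43

((3, 0, 0, 0, 0, 0); (0, 0, 0, 1, 0, 0); (0, 0, 0, 0, 0, 2); (1, 1, 1, 0, 0, 0); (0, 0, 0, 0, 2, 0))


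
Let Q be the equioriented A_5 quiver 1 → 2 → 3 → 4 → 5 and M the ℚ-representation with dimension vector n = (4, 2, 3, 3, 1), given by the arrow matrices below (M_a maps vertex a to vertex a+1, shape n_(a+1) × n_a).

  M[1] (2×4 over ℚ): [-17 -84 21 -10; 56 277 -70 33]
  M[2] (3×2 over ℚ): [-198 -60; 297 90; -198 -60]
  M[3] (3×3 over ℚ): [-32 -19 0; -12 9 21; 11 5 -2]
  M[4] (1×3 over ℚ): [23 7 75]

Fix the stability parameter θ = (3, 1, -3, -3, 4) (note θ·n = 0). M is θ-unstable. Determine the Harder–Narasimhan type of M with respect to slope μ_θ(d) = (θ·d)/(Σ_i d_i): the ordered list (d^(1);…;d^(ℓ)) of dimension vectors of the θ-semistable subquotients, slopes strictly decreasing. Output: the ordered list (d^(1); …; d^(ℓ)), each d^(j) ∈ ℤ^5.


Interval decomposition of M: I[1,1]^2, I[1,2], I[1,5], I[3,4]^2.
HN type (ℓ=5): μ^(1)=4; μ^(2)=3; μ^(3)=2; μ^(4)=-1/2; μ^(5)=-3

((0, 0, 0, 0, 1); (2, 0, 0, 0, 0); (1, 1, 0, 0, 0); (1, 1, 1, 1, 0); (0, 0, 2, 2, 0))


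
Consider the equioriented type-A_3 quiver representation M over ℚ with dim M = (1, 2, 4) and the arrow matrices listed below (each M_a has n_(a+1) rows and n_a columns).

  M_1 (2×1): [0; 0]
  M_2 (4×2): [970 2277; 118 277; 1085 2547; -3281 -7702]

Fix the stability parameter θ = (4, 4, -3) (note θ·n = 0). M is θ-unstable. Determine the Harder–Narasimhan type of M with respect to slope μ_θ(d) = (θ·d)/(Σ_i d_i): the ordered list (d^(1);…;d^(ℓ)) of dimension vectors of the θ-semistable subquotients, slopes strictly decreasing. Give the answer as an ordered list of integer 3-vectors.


Via rank(M_{q-1}∘⋯∘M_p): M ≅ I[1,1], I[2,3]^2, I[3,3]^2.
μ_θ-semistable layers: μ^(1)=4; μ^(2)=1/2; μ^(3)=-3

((1, 0, 0); (0, 2, 2); (0, 0, 2))


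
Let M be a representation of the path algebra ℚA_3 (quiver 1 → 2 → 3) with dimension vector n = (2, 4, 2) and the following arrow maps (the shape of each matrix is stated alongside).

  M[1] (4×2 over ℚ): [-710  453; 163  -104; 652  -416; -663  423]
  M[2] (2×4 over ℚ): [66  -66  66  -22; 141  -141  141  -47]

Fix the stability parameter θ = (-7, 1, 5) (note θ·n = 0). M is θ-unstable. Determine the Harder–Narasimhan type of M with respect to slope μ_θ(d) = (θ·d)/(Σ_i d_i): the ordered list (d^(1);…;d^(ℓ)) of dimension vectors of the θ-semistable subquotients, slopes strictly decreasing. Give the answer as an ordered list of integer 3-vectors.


Barcode: M ≅ I[1,2]^2, I[2,2], I[2,3], I[3,3]. HN layers by μ_θ (3 steps, strictly decreasing):
  μ^(1)=5; μ^(2)=1; μ^(3)=-7

((0, 0, 2); (0, 4, 0); (2, 0, 0))


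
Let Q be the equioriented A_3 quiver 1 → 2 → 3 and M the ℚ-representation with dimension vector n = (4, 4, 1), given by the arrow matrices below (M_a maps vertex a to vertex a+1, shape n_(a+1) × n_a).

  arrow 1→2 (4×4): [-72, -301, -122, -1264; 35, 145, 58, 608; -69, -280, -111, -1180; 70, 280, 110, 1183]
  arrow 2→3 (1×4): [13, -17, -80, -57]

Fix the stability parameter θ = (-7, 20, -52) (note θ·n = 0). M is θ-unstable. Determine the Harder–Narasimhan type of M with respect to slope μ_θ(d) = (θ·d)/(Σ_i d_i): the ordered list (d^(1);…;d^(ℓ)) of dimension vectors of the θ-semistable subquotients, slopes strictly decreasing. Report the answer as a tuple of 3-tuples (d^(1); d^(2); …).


Barcode: M ≅ I[1,2]^3, I[1,3]. HN layers by μ_θ (3 steps, strictly decreasing):
  μ^(1)=20; μ^(2)=-7; μ^(3)=-13

((0, 3, 0); (3, 0, 0); (1, 1, 1))


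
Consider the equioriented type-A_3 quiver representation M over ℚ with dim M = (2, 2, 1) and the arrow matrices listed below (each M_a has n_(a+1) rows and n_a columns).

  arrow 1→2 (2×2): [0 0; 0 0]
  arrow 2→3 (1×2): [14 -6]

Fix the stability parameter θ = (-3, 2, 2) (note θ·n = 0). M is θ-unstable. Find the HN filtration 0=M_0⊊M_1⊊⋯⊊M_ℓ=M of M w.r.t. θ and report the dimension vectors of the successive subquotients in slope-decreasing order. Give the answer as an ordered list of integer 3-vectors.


Interval decomposition of M: I[1,1]^2, I[2,2], I[2,3].
HN type (ℓ=2): μ^(1)=2; μ^(2)=-3

((0, 2, 1); (2, 0, 0))


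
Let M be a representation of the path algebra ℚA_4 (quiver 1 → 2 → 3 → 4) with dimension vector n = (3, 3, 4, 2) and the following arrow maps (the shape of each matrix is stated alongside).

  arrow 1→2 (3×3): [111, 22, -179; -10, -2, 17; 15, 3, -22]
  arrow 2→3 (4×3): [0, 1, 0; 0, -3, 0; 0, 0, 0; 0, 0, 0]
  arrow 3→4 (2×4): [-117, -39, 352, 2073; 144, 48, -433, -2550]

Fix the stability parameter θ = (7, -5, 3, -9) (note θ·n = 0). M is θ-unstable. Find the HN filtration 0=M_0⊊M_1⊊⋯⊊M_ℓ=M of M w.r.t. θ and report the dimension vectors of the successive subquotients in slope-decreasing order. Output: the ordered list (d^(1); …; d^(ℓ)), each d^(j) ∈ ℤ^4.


Interval decomposition of M: I[1,2]^2, I[1,3], I[3,3], I[3,4]^2.
HN type (ℓ=3): μ^(1)=3; μ^(2)=1; μ^(3)=-3

((0, 0, 2, 0); (3, 3, 0, 0); (0, 0, 2, 2))


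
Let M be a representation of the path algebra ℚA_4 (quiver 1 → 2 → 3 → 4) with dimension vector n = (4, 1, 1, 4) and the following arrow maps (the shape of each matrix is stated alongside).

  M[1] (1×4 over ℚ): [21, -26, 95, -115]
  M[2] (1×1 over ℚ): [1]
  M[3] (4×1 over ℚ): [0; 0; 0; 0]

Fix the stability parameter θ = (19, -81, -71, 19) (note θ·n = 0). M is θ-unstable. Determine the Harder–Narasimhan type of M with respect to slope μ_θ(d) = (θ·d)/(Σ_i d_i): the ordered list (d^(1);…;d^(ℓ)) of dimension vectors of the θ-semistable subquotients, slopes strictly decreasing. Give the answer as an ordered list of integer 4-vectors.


Barcode: M ≅ I[1,1]^3, I[1,3], I[4,4]^4. HN layers by μ_θ (2 steps, strictly decreasing):
  μ^(1)=19; μ^(2)=-133/3

((3, 0, 0, 4); (1, 1, 1, 0))


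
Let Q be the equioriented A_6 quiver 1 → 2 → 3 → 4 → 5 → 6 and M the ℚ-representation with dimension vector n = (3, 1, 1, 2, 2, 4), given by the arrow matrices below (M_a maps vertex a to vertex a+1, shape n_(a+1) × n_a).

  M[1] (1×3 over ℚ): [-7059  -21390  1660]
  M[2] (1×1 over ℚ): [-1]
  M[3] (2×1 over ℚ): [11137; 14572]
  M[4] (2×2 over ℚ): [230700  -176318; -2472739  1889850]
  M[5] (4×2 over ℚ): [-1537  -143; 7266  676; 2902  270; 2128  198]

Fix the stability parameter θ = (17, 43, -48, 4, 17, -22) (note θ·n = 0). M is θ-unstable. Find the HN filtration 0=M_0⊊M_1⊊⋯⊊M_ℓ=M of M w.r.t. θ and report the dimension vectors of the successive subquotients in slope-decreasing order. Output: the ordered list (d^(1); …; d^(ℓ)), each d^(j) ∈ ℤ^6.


Barcode: M ≅ I[1,1]^2, I[1,6], I[4,6], I[6,6]^2. HN layers by μ_θ (4 steps, strictly decreasing):
  μ^(1)=17; μ^(2)=11/6; μ^(3)=-1/3; μ^(4)=-22

((2, 0, 0, 0, 0, 0); (1, 1, 1, 1, 1, 1); (0, 0, 0, 1, 1, 1); (0, 0, 0, 0, 0, 2))


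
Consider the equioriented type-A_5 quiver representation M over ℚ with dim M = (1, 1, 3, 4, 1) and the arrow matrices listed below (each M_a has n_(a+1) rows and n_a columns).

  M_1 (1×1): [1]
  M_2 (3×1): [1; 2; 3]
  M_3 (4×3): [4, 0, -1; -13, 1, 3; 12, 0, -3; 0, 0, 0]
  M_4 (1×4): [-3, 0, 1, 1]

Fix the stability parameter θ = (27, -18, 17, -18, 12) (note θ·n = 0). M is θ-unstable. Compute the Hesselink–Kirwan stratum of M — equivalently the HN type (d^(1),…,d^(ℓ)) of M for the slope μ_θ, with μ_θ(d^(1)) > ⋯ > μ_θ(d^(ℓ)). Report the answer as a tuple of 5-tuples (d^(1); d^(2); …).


Interval decomposition of M: I[1,4], I[3,3], I[3,4], I[4,4], I[4,5].
HN type (ℓ=5): μ^(1)=17; μ^(2)=12; μ^(3)=2; μ^(4)=-1/2; μ^(5)=-18

((0, 0, 1, 0, 0); (0, 0, 0, 0, 1); (1, 1, 1, 1, 0); (0, 0, 1, 1, 0); (0, 0, 0, 2, 0))


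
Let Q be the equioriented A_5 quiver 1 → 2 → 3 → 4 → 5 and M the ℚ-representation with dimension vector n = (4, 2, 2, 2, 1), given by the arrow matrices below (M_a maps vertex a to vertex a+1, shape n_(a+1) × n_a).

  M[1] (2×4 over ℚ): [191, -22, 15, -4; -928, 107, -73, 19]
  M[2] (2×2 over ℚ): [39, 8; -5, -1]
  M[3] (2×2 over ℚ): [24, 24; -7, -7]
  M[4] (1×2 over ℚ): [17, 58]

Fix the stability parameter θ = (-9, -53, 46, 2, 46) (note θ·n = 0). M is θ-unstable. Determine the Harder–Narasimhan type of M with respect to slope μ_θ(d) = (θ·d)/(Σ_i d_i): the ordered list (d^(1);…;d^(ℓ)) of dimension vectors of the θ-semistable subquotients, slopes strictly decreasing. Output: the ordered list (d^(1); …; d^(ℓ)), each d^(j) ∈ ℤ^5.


Via rank(M_{q-1}∘⋯∘M_p): M ≅ I[1,1]^2, I[1,3], I[1,5], I[4,4].
μ_θ-semistable layers: μ^(1)=46; μ^(2)=24; μ^(3)=2; μ^(4)=-9; μ^(5)=-31

((0, 0, 1, 0, 1); (0, 0, 1, 1, 0); (0, 0, 0, 1, 0); (2, 0, 0, 0, 0); (2, 2, 0, 0, 0))


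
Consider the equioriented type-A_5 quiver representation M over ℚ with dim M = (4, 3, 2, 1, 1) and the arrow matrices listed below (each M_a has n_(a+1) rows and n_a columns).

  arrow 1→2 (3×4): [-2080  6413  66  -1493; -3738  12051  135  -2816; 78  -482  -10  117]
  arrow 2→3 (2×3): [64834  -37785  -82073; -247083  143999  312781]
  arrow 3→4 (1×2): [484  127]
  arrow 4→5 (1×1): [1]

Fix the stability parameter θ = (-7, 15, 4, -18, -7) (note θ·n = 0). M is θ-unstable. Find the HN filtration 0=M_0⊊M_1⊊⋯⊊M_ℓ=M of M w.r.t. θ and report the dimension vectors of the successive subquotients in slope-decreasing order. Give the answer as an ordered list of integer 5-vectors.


Barcode: M ≅ I[1,1], I[1,2], I[1,3], I[1,5]. HN layers by μ_θ (4 steps, strictly decreasing):
  μ^(1)=15; μ^(2)=19/2; μ^(3)=-3/2; μ^(4)=-7

((0, 1, 0, 0, 0); (0, 1, 1, 0, 0); (0, 1, 1, 1, 1); (4, 0, 0, 0, 0))


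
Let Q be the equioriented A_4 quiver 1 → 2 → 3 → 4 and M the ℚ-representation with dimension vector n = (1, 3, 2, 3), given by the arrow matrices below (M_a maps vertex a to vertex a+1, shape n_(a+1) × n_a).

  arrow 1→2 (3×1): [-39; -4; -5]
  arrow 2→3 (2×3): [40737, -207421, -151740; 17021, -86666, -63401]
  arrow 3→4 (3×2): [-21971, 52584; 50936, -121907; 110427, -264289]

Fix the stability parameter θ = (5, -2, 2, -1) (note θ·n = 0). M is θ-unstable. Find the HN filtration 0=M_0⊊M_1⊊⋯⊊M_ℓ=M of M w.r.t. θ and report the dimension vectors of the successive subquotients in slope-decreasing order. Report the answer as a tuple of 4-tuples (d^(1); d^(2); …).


Via rank(M_{q-1}∘⋯∘M_p): M ≅ I[1,4], I[2,2], I[2,4], I[4,4].
μ_θ-semistable layers: μ^(1)=1; μ^(2)=1/2; μ^(3)=-1; μ^(4)=-2

((1, 1, 1, 1); (0, 0, 1, 1); (0, 0, 0, 1); (0, 2, 0, 0))


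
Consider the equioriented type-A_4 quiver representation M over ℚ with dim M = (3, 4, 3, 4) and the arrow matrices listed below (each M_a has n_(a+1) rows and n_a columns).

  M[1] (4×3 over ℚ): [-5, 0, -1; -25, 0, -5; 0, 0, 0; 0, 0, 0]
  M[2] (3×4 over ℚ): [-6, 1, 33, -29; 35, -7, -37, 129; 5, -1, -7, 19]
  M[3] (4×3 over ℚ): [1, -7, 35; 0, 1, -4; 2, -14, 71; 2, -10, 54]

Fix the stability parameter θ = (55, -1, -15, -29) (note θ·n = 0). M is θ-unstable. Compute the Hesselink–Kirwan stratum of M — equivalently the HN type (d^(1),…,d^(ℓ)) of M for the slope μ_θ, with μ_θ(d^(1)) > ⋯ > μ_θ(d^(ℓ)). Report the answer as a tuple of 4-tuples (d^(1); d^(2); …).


Interval decomposition of M: I[1,1]^2, I[1,4], I[2,2], I[2,4]^2, I[4,4].
HN type (ℓ=5): μ^(1)=55; μ^(2)=5/2; μ^(3)=-1; μ^(4)=-15; μ^(5)=-29

((2, 0, 0, 0); (1, 1, 1, 1); (0, 1, 0, 0); (0, 2, 2, 2); (0, 0, 0, 1))


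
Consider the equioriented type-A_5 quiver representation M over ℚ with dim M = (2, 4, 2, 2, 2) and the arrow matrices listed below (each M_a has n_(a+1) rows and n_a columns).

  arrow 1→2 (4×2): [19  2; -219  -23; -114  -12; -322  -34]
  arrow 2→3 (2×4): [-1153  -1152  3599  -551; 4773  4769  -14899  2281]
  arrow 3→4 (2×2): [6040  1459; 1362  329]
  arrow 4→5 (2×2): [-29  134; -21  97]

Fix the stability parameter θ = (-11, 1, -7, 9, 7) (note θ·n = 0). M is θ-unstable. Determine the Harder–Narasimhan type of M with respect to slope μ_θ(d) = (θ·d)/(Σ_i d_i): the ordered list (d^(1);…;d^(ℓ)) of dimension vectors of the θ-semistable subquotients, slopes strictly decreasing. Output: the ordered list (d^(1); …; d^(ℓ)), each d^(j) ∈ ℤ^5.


Interval decomposition of M: I[1,5]^2, I[2,2]^2.
HN type (ℓ=4): μ^(1)=8; μ^(2)=1; μ^(3)=-3; μ^(4)=-11

((0, 0, 0, 2, 2); (0, 2, 0, 0, 0); (0, 2, 2, 0, 0); (2, 0, 0, 0, 0))


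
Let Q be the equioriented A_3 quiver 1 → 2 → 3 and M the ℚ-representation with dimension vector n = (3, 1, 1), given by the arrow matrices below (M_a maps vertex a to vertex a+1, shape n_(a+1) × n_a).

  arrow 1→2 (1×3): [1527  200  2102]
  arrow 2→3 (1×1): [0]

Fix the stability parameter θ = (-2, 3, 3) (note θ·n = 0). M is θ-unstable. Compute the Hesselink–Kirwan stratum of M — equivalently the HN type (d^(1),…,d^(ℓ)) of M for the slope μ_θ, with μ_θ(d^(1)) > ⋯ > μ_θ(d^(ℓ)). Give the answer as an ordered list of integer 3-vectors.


Barcode: M ≅ I[1,1]^2, I[1,2], I[3,3]. HN layers by μ_θ (2 steps, strictly decreasing):
  μ^(1)=3; μ^(2)=-2

((0, 1, 1); (3, 0, 0))


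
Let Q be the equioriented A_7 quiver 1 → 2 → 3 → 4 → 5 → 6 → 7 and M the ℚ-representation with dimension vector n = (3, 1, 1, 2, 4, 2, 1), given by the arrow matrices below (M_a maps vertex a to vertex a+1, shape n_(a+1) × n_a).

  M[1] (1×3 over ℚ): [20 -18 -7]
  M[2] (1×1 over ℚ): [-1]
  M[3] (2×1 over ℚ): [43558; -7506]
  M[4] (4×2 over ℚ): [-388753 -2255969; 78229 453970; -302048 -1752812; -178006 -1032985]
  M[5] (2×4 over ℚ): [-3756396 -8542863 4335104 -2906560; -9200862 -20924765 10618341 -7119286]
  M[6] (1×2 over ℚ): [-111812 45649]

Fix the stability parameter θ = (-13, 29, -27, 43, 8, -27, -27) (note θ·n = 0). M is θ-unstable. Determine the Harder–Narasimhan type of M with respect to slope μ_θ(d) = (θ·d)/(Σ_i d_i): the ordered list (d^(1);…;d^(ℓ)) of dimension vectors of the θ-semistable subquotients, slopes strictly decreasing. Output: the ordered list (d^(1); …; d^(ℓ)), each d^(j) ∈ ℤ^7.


Barcode: M ≅ I[1,1]^2, I[1,7], I[4,5], I[5,5], I[5,6]. HN layers by μ_θ (5 steps, strictly decreasing):
  μ^(1)=51/2; μ^(2)=8; μ^(3)=-1/6; μ^(4)=-19/2; μ^(5)=-13

((0, 0, 0, 1, 1, 0, 0); (0, 0, 0, 0, 1, 0, 0); (0, 1, 1, 1, 1, 1, 1); (0, 0, 0, 0, 1, 1, 0); (3, 0, 0, 0, 0, 0, 0))


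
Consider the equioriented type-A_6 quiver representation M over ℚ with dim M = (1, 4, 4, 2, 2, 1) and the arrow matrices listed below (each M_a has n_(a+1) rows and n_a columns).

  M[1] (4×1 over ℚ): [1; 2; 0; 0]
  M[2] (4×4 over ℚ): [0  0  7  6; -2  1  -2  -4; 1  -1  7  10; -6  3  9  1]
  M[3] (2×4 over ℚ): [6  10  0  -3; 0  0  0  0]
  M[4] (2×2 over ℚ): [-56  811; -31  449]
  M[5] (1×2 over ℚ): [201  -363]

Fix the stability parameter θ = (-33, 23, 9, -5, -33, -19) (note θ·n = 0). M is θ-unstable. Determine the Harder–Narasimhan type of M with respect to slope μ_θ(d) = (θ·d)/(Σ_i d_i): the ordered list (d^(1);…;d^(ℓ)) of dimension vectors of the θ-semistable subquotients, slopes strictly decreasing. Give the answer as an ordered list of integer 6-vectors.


Interval decomposition of M: I[1,3], I[2,3]^2, I[2,6], I[4,5].
HN type (ℓ=4): μ^(1)=16; μ^(2)=-5; μ^(3)=-19; μ^(4)=-33

((0, 3, 3, 0, 0, 0); (0, 1, 1, 1, 1, 1); (0, 0, 0, 1, 1, 0); (1, 0, 0, 0, 0, 0))


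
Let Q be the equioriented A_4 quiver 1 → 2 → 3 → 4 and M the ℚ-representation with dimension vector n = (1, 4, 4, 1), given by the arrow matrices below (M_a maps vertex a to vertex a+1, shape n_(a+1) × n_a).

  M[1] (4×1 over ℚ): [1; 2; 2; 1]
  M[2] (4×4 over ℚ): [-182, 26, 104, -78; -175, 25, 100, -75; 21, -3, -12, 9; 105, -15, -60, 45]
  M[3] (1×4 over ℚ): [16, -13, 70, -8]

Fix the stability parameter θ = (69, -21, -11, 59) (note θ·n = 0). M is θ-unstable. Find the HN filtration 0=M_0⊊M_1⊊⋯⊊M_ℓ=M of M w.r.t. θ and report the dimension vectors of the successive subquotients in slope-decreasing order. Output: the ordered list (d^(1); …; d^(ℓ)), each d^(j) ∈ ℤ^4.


Interval decomposition of M: I[1,2], I[2,2]^2, I[2,4], I[3,3]^3.
HN type (ℓ=4): μ^(1)=59; μ^(2)=24; μ^(3)=-11; μ^(4)=-21

((0, 0, 0, 1); (1, 1, 0, 0); (0, 0, 4, 0); (0, 3, 0, 0))


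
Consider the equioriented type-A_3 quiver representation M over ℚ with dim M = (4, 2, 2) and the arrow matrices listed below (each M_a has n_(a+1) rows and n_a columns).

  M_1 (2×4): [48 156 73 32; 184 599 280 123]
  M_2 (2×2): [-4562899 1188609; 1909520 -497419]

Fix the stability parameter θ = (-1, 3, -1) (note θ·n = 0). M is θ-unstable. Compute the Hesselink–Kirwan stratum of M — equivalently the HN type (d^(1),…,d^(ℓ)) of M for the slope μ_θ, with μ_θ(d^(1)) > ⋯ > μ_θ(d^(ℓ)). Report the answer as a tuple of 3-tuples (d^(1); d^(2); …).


Interval decomposition of M: I[1,1]^2, I[1,3]^2.
HN type (ℓ=2): μ^(1)=1; μ^(2)=-1

((0, 2, 2); (4, 0, 0))


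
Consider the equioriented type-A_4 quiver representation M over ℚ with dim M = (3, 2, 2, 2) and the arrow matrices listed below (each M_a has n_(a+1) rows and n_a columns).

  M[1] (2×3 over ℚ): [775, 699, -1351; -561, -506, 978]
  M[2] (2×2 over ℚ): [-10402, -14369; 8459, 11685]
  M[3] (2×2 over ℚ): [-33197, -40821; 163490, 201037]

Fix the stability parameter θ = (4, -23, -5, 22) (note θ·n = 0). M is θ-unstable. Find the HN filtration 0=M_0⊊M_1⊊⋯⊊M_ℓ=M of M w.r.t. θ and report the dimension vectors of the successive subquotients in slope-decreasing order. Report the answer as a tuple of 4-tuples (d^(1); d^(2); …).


Barcode: M ≅ I[1,1], I[1,4]^2. HN layers by μ_θ (4 steps, strictly decreasing):
  μ^(1)=22; μ^(2)=4; μ^(3)=-5; μ^(4)=-19/2

((0, 0, 0, 2); (1, 0, 0, 0); (0, 0, 2, 0); (2, 2, 0, 0))


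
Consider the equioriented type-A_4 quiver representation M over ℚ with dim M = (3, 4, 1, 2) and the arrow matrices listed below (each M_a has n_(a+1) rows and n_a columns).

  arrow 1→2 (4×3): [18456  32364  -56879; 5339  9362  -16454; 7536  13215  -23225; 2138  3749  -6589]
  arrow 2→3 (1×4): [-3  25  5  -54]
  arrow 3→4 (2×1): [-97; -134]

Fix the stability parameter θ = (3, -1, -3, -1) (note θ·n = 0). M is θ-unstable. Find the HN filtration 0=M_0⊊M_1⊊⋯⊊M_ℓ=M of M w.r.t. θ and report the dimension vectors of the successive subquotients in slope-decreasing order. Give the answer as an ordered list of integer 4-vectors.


Interval decomposition of M: I[1,2]^2, I[1,4], I[2,2], I[4,4].
HN type (ℓ=3): μ^(1)=1; μ^(2)=-1/2; μ^(3)=-1

((2, 2, 0, 0); (1, 1, 1, 1); (0, 1, 0, 1))


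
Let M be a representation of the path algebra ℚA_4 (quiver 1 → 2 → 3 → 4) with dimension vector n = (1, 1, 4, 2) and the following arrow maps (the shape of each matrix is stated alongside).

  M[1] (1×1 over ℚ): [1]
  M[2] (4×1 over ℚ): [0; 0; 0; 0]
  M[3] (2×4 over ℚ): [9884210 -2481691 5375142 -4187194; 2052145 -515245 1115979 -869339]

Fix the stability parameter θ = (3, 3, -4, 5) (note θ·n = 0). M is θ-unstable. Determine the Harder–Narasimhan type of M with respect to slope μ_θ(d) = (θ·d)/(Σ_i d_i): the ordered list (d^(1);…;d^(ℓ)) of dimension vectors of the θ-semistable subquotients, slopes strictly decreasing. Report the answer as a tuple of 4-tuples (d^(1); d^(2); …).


Via rank(M_{q-1}∘⋯∘M_p): M ≅ I[1,2], I[3,3]^2, I[3,4]^2.
μ_θ-semistable layers: μ^(1)=5; μ^(2)=3; μ^(3)=-4

((0, 0, 0, 2); (1, 1, 0, 0); (0, 0, 4, 0))


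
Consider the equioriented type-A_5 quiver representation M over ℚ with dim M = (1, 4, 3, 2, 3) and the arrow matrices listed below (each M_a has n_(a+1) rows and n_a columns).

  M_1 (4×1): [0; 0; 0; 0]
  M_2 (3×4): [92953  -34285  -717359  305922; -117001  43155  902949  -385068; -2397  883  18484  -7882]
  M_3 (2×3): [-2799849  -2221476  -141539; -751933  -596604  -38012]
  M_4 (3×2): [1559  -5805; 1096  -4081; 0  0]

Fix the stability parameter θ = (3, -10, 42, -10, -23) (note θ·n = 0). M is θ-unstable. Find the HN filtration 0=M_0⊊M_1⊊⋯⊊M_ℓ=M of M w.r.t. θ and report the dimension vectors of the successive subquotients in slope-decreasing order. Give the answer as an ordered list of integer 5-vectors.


Interval decomposition of M: I[1,1], I[2,2], I[2,3], I[2,5]^2, I[5,5].
HN type (ℓ=4): μ^(1)=42; μ^(2)=3; μ^(3)=-10; μ^(4)=-23

((0, 0, 1, 0, 0); (1, 0, 2, 2, 2); (0, 4, 0, 0, 0); (0, 0, 0, 0, 1))


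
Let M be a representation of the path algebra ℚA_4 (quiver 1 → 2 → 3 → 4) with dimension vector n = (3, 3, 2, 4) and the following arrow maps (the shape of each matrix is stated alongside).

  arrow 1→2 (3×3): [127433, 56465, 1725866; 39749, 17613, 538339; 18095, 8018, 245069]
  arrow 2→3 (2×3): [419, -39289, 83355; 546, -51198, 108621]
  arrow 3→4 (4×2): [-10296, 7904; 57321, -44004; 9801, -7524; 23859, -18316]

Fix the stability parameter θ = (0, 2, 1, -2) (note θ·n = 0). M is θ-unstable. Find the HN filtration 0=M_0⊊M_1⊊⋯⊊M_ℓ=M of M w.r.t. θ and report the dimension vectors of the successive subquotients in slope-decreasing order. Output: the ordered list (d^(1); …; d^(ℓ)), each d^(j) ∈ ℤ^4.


Barcode: M ≅ I[1,2], I[1,3], I[1,4], I[4,4]^3. HN layers by μ_θ (5 steps, strictly decreasing):
  μ^(1)=2; μ^(2)=3/2; μ^(3)=1/3; μ^(4)=0; μ^(5)=-2

((0, 1, 0, 0); (0, 1, 1, 0); (0, 1, 1, 1); (3, 0, 0, 0); (0, 0, 0, 3))


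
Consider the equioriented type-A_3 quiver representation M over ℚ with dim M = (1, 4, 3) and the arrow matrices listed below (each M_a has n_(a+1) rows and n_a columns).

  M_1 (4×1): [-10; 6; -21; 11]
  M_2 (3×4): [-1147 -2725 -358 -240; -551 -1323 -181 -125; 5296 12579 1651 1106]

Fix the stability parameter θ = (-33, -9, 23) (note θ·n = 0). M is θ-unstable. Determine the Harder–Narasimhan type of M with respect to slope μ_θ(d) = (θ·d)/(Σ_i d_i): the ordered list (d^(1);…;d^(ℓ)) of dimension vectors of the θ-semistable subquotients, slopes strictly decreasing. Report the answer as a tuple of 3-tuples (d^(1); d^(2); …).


Via rank(M_{q-1}∘⋯∘M_p): M ≅ I[1,3], I[2,2], I[2,3]^2.
μ_θ-semistable layers: μ^(1)=23; μ^(2)=-9; μ^(3)=-33

((0, 0, 3); (0, 4, 0); (1, 0, 0))


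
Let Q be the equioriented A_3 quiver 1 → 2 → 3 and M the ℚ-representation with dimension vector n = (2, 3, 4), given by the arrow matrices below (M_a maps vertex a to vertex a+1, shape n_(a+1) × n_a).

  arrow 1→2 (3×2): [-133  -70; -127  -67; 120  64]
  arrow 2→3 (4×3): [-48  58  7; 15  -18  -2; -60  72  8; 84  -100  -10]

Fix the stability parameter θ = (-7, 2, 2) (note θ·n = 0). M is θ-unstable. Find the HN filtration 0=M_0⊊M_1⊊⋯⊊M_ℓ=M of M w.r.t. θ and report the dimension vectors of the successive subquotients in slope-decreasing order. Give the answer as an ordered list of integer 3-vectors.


Barcode: M ≅ I[1,3]^2, I[2,2], I[3,3]^2. HN layers by μ_θ (2 steps, strictly decreasing):
  μ^(1)=2; μ^(2)=-7

((0, 3, 4); (2, 0, 0))


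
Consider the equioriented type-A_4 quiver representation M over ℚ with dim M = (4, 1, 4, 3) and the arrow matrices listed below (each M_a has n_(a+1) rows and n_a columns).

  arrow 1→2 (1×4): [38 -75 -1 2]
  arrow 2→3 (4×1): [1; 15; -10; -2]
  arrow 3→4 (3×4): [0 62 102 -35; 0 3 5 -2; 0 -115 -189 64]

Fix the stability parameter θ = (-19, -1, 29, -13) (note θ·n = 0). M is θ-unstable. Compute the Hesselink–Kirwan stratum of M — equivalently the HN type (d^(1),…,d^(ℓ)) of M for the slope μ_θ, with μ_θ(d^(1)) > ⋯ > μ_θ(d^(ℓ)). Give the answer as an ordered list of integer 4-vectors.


Barcode: M ≅ I[1,1]^3, I[1,4], I[3,3]^2, I[3,4], I[4,4]. HN layers by μ_θ (5 steps, strictly decreasing):
  μ^(1)=29; μ^(2)=8; μ^(3)=-1; μ^(4)=-13; μ^(5)=-19

((0, 0, 2, 0); (0, 0, 2, 2); (0, 1, 0, 0); (0, 0, 0, 1); (4, 0, 0, 0))


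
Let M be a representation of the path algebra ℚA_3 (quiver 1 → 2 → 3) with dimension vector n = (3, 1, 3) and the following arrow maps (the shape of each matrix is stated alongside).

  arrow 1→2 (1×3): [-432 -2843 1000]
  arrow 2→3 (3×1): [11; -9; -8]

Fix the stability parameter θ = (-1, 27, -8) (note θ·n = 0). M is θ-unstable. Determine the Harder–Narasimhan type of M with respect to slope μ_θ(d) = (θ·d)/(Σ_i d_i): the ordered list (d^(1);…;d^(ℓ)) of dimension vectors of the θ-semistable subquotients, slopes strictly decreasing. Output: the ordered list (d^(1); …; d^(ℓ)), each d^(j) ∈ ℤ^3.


Barcode: M ≅ I[1,1]^2, I[1,3], I[3,3]^2. HN layers by μ_θ (3 steps, strictly decreasing):
  μ^(1)=19/2; μ^(2)=-1; μ^(3)=-8

((0, 1, 1); (3, 0, 0); (0, 0, 2))


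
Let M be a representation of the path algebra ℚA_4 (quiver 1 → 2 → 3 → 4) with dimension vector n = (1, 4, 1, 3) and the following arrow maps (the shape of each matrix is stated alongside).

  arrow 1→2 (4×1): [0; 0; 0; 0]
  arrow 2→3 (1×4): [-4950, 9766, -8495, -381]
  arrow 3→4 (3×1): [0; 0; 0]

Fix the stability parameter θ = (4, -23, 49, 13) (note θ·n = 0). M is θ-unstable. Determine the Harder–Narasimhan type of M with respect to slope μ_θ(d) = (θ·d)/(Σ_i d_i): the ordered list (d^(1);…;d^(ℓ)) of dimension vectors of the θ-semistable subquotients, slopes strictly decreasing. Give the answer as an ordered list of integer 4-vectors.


Via rank(M_{q-1}∘⋯∘M_p): M ≅ I[1,1], I[2,2]^3, I[2,3], I[4,4]^3.
μ_θ-semistable layers: μ^(1)=49; μ^(2)=13; μ^(3)=4; μ^(4)=-23

((0, 0, 1, 0); (0, 0, 0, 3); (1, 0, 0, 0); (0, 4, 0, 0))
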